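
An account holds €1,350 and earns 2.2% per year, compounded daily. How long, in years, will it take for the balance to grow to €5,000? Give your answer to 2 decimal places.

59.52 years

(1 + 0.000060274)^(365t) = 5,000/1,350 = 3.7037.
365t·ln(1 + 0.000060274) = ln(3.7037); 365t = 1.3093/6.02722e-05 ≈ 21723.6847.
t ≈ 59.5169 years.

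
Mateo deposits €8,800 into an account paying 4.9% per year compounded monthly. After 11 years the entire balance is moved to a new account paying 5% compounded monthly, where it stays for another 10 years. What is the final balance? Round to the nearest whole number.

After 11 years at 4.9%: 8,800 × 1.7124113583 ≈ 15,069.2200.
Then 10 years at 5%: 15,069.2200 × 1.6470094977 ≈ 24,819.1484.

€24,819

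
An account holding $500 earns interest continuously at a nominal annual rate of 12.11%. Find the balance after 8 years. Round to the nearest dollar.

A = P·e^(rt) = 500·e^(0.1211·8) = 500·e^0.9688.
e^0.9688 ≈ 2.634780825, so A ≈ 1,317.3904.

$1,317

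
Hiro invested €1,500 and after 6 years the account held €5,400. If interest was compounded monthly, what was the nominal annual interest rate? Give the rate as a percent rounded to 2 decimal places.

The 72-period growth factor is 5,400/1,500 = 3.6.
r/12 = 3.6^(1/72) − 1 ≈ 0.0179499, so r ≈ 12·0.0179499 = 21.53994%.

21.54%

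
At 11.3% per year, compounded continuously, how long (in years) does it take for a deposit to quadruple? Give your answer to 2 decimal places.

e^(0.113t) = 4, so 0.113t = ln 4 ≈ 1.3863.
t ≈ 1.3863/0.113 ≈ 12.2681.

12.27 years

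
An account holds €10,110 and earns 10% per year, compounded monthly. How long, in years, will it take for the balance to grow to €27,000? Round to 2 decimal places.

9.86 years

We need (1 + 0.00833333)^(12t) = 2.6706, so 12t = ln 2.6706 / ln 1.008333 ≈ 118.3679.
t ≈ 118.3679/12 = 9.8640 years.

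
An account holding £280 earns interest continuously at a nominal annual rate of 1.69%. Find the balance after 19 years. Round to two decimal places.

A = P·e^(rt) = 280·e^(0.0169·19) = 280·e^0.3211.
e^0.3211 ≈ 1.37864344, so A ≈ 386.0202.

£386.02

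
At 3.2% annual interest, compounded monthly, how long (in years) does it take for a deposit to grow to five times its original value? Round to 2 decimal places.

50.36 years

(1 + 0.00266667)^(12t) = 5.
12t = ln 5 / ln(1 + 0.00266667) ≈ 1.6094/0.00266312 ≈ 604.3436.
t ≈ 50.3620.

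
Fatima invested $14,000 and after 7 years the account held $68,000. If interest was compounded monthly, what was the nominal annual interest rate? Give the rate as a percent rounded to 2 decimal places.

The 84-period growth factor is 68,000/14,000 = 4.85714.
r/12 = 4.85714^(1/84) − 1 ≈ 0.018993, so r ≈ 12·0.018993 = 22.79160%.

22.79%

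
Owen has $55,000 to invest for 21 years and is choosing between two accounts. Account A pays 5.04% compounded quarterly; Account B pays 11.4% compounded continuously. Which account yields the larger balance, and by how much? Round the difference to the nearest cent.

Account B, by $445,195.93

A: (1 + 0.0126)^84 ≈ 2.86276392788, so 55,000 × 2.86276392788 ≈ 157,452.0160.
B: e^(0.114·21) = e^2.394 ≈ 10.9572353433, so 55,000 × 10.9572353433 ≈ 602,647.9439.
Difference ≈ 445,195.9278 in favor of B.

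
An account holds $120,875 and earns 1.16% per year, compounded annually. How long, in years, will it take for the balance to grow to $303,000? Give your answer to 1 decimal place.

79.7 years

We need (1 + 0.0116)^t = 2.5067, so t = ln 2.5067 / ln 1.0116 ≈ 79.6807.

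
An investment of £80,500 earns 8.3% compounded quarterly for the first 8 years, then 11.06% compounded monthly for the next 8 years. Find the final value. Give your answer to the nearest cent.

£374,731.38

Phase 1: 80,500·(1 + 0.02075)^32 ≈ 155,316.0423.
Phase 2: 155,316.0423·(1 + 0.1106/12)^96 ≈ 374,731.3809.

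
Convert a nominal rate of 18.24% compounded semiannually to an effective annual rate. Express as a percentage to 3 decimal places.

One year is 2 periods at 0.0912 each: (1 + 0.0912)^2 ≈ 1.190717.
EAR = 1.190717 − 1 ≈ 19.07174%.

19.072%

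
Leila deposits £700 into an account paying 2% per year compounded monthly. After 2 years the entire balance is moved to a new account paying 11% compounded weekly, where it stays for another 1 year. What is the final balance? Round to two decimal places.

After 2 years at 2%: 700 × 1.04077612 ≈ 728.5433.
Then 1 years at 11%: 728.5433 × 1.11614839 ≈ 813.1624.

£813.16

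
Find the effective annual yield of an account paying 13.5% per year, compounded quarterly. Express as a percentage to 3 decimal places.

One year is 4 periods at 0.03375 each: (1 + 0.03375)^4 ≈ 1.141989.
EAR = 1.141989 − 1 ≈ 14.19894%.

14.199%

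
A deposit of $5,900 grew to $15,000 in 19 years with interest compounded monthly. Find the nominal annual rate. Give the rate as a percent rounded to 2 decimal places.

(1 + r/12)^228 = 15,000/5,900 = 2.54237.
1 + r/12 = 2.54237^(1/228) ≈ 1.004101, so r/12 ≈ 0.00410092.
r ≈ 12·0.00410092 = 4.92110%.

4.92%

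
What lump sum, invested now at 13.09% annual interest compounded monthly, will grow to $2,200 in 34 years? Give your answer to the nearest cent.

Periodic rate = 13.09%/12 = 0.0109083; 408 periods.
P = 2,200/(1 + 0.1309/12)^408 ≈ 2,200/83.63823586 ≈ 26.3038.

$26.30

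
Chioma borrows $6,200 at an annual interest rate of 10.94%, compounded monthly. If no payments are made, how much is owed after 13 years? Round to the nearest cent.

Growth factor = (1 + 0.1094/12)^156 ≈ 4.119600828.
A ≈ 6,200 × 4.119600828 ≈ 25,541.5251.

$25,541.53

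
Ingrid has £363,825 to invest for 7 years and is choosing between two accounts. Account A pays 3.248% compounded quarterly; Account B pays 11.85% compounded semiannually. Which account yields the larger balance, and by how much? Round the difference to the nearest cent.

Account A growth factor: (1 + 0.00812)^28 ≈ 1.25412972411; balance ≈ 456,283.7469.
Account B growth factor: (1 + 0.05925)^14 ≈ 2.23861091739; balance ≈ 814,462.6170.
Account B is larger by 358,178.8701.

Account B, by £358,178.87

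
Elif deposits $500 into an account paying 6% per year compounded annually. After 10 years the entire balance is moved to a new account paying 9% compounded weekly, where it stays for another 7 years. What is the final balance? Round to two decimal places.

$1,680.34

Phase 1: 500·(1 + 0.06)^10 ≈ 895.4238.
Phase 2: 895.4238·(1 + 0.09/52)^364 ≈ 1,680.3420.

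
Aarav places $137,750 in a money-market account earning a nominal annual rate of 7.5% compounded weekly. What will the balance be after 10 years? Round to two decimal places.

$291,459.22

Growth factor = (1 + 0.075/52)^520 ≈ 2.11585641337.
A ≈ 137,750 × 2.11585641337 ≈ 291,459.2209.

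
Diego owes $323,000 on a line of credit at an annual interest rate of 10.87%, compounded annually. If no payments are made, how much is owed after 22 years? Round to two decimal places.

Annual rate = 10.87% = 0.1087; years = 22.
A = 323,000·(1 + 0.1087)^22 ≈ 323,000·9.680750908923 ≈ 3,126,882.5436.

$3,126,882.54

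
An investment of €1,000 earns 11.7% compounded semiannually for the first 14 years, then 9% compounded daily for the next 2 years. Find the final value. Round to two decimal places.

€5,881.76

Phase 1: 1,000·(1 + 0.0585)^28 ≈ 4,912.9704.
Phase 2: 4,912.9704·(1 + 0.09/365)^730 ≈ 5,881.7629.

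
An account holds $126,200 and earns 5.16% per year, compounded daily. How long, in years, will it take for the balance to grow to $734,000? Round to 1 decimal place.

(1 + 0.00014137)^(365t) = 734,000/126,200 = 5.8162.
365t·ln(1 + 0.00014137) = ln(5.8162); 365t = 1.7606/0.00014136 ≈ 12455.0275.
t ≈ 34.1234 years.

34.1 years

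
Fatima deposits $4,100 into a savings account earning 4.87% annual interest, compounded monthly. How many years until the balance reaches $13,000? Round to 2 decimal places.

We need (1 + 0.00405833)^(12t) = 3.1707, so 12t = ln 3.1707 / ln 1.004058 ≈ 284.9205.
t ≈ 284.9205/12 = 23.7434 years.

23.74 years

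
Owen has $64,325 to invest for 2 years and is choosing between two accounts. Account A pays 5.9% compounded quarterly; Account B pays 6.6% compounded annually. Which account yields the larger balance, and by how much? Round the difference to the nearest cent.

Account B, by $777.12

A: (1 + 0.01475)^8 ≈ 1.1242748094, so 64,325 × 1.1242748094 ≈ 72,318.9771.
B: (1 + 0.066)^2 ≈ 1.136356, so 64,325 × 1.136356 ≈ 73,096.0997.
Difference ≈ 777.1226 in favor of B.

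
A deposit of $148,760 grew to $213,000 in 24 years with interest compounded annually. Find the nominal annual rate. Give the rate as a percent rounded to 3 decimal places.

1.507%

(1 + r)^24 = 213,000/148,760 = 1.43184.
1 + r = 1.43184^(1/24) ≈ 1.015069, so r ≈ 0.015069.
r ≈ 1.50690%.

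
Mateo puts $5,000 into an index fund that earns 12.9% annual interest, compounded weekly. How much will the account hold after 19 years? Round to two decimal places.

$57,823.93

Growth factor = (1 + 0.129/52)^988 ≈ 11.564786515.
A ≈ 5,000 × 11.564786515 ≈ 57,823.9326.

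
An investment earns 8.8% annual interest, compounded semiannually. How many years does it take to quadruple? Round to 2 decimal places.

(1 + 0.044)^(2t) = 4.
2t = ln 4 / ln(1 + 0.044) ≈ 1.3863/0.0430595 ≈ 32.1949.
t ≈ 16.0974.

16.10 years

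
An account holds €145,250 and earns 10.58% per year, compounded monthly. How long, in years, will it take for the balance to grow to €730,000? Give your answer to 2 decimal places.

(1 + 0.00881667)^(12t) = 730,000/145,250 = 5.0258.
12t·ln(1 + 0.00881667) = ln(5.0258); 12t = 1.6146/0.00877803 ≈ 183.9352.
t ≈ 15.3279 years.

15.33 years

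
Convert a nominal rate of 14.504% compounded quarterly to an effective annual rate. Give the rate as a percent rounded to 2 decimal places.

One year is 4 periods at 0.03626 each: (1 + 0.03626)^4 ≈ 1.153121.
EAR = 1.153121 − 1 ≈ 15.31212%.

15.31%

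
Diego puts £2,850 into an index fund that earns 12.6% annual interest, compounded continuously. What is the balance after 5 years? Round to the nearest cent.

A = P·e^(rt) = 2,850·e^(0.126·5) = 2,850·e^0.63.
e^0.63 ≈ 1.877610579, so A ≈ 5,351.1902.

£5,351.19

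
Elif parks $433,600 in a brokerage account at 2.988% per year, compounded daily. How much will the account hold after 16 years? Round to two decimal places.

$699,372.07

Growth factor = (1 + 0.02988/365)^5840 ≈ 1.61294295467.
A ≈ 433,600 × 1.61294295467 ≈ 699,372.0651.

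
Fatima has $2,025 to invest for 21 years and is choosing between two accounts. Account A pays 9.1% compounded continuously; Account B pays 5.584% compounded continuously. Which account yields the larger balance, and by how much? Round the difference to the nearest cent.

Account A growth factor: e^(0.091·21) = e^1.911 ≈ 6.759845265; balance ≈ 13,688.6867.
Account B growth factor: e^(0.05584·21) = e^1.17264 ≈ 3.230509937; balance ≈ 6,541.7826.
Account A is larger by 7,146.9040.

Account A, by $7,146.90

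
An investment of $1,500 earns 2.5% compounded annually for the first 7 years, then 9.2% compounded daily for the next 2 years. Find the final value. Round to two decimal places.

$2,143.18

Phase 1: 1,500·(1 + 0.025)^7 ≈ 1,783.0286.
Phase 2: 1,783.0286·(1 + 0.092/365)^730 ≈ 2,143.1789.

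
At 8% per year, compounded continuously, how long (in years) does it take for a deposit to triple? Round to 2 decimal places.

e^(0.08t) = 3, so 0.08t = ln 3 ≈ 1.0986.
t ≈ 1.0986/0.08 ≈ 13.7327.

13.73 years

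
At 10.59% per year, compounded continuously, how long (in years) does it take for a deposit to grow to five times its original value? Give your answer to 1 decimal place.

15.2 years

e^(0.1059t) = 5, so 0.1059t = ln 5 ≈ 1.6094.
t ≈ 1.6094/0.1059 ≈ 15.1977.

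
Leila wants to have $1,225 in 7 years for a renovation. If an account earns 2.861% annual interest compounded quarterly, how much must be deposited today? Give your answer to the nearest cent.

$1,003.39

Periodic rate = 2.861%/4 = 0.0071525; 28 periods.
P = 1,225/(1 + 0.0071525)^28 ≈ 1,225/1.220862018 ≈ 1,003.3894.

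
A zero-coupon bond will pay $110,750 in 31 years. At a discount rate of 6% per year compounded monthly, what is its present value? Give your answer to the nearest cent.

$17,320.83

Growth factor = (1 + 0.005)^372 ≈ 6.39403447314.
P = 110,750/6.39403447314 ≈ 17,320.8325.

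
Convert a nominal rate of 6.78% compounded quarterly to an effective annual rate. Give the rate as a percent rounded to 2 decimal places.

EAR = (1 + 6.78%/4)^4 − 1 = (1 + 0.01695)^4 − 1.
(1 + 0.01695)^4 ≈ 1.069543, so EAR ≈ 6.95434%.

6.95%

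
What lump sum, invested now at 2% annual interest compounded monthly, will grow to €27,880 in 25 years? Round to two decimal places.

€16,917.11

Periodic rate = 2%/12 = 0.00166667; 300 periods.
P = 27,880/(1 + 0.02/12)^300 ≈ 27,880/1.6480352086 ≈ 16,917.1143.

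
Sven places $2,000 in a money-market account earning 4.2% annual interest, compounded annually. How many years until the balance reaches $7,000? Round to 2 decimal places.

We need (1 + 0.042)^t = 3.5, so t = ln 3.5 / ln 1.042 ≈ 30.4498.

30.45 years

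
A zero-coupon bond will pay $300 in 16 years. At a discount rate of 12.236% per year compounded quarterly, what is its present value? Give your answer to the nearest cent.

$43.61

Growth factor = (1 + 0.03059)^64 ≈ 6.87858555.
P = 300/6.87858555 ≈ 43.6136.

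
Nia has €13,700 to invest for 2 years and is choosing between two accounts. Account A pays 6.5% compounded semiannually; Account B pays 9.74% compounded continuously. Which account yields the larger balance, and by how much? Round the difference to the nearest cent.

A: (1 + 0.0325)^4 ≈ 1.1364759282, so 13,700 × 1.1364759282 ≈ 15,569.7202.
B: e^(0.0974·2) = e^0.1948 ≈ 1.2150679486, so 13,700 × 1.2150679486 ≈ 16,646.4309.
Difference ≈ 1,076.7107 in favor of B.

Account B, by €1,076.71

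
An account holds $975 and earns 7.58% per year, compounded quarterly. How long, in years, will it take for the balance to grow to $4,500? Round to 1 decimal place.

(1 + 0.01895)^(4t) = 4,500/975 = 4.6154.
4t·ln(1 + 0.01895) = ln(4.6154); 4t = 1.5294/0.0187727 ≈ 81.4692.
t ≈ 20.3673 years.

20.4 years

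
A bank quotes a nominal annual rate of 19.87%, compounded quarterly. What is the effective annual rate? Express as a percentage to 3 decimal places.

One year is 4 periods at 0.049675 each: (1 + 0.049675)^4 ≈ 1.214002.
EAR = 1.214002 − 1 ≈ 21.40020%.

21.400%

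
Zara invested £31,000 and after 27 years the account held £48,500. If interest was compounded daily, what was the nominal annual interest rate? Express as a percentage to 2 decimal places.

(1 + r/365)^9855 = 48,500/31,000 = 1.56452.
1 + r/365 = 1.56452^(1/9855) ≈ 1.000045, so r/365 ≈ 0.0000454172.
r ≈ 365·0.0000454172 = 1.65773%.

1.66%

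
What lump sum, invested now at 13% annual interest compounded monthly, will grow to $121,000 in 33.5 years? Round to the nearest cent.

$1,590.76

Growth factor = (1 + 0.13/12)^402 ≈ 76.0643287753.
P = 121,000/76.0643287753 ≈ 1,590.7588.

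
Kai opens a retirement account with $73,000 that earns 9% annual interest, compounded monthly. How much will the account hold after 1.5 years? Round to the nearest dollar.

Periodic rate = 9%/12 = 0.0075; periods = 12·1.5 = 18.
A = 73,000·(1 + 0.0075)^18 ≈ 73,000·1.1439603887 ≈ 83,509.1084.

$83,509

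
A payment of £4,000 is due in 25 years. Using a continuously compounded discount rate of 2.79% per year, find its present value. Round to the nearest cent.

£1,991.31

P = A·e^(−rt) = 4,000·e^(−0.6975).
e^(−0.6975) ≈ 0.4978283202, so P ≈ 1,991.3133.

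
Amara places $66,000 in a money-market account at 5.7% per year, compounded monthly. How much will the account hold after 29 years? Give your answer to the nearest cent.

Periodic rate = 5.7%/12 = 0.00475; periods = 12·29 = 348.
A = 66,000·(1 + 0.00475)^348 ≈ 66,000·5.20222548969 ≈ 343,346.8823.

$343,346.88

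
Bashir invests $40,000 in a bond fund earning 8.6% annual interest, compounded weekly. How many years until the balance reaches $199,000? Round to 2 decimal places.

We need (1 + 0.00165385)^(52t) = 4.975, so 52t = ln 4.975 / ln 1.001654 ≈ 970.9197.
t ≈ 970.9197/52 = 18.6715 years.

18.67 years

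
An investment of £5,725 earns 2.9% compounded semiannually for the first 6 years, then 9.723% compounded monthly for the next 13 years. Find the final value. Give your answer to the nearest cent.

Phase 1: 5,725·(1 + 0.0145)^12 ≈ 6,804.5609.
Phase 2: 6,804.5609·(1 + 0.0081025)^156 ≈ 23,962.4942.

£23,962.49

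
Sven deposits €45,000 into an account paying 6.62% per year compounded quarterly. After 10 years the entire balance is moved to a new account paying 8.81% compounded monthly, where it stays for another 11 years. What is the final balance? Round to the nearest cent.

€227,876.55

Phase 1: 45,000·(1 + 0.01655)^40 ≈ 86,768.5423.
Phase 2: 86,768.5423·(1 + 0.0881/12)^132 ≈ 227,876.5539.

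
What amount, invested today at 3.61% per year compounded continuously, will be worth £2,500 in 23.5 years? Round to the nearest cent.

£1,070.30

P = A·e^(−rt) = 2,500·e^(−0.84835).
e^(−0.84835) ≈ 0.4281207487, so P ≈ 1,070.3019.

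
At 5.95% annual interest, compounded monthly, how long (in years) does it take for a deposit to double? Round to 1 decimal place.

11.7 years

(1 + 0.00495833)^(12t) = 2.
12t = ln 2 / ln(1 + 0.00495833) ≈ 0.69315/0.00494608 ≈ 140.1407.
t ≈ 11.6784.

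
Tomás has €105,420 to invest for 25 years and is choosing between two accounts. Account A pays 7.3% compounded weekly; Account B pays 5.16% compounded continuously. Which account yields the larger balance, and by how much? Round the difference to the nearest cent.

A: (1 + 0.073/52)^1300 ≈ 6.19486168538, so 105,420 × 6.19486168538 ≈ 653,062.3189.
B: e^(0.0516·25) = e^1.29 ≈ 3.63278655575, so 105,420 × 3.63278655575 ≈ 382,968.3587.
Difference ≈ 270,093.9602 in favor of A.

Account A, by €270,093.96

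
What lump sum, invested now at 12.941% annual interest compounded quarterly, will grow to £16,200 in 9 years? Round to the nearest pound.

Growth factor = (1 + 0.0323525)^36 ≈ 3.1463606201.
P = 16,200/3.1463606201 ≈ 5,148.8059.

£5,149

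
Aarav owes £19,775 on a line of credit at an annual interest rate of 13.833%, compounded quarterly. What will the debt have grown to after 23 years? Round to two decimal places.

Growth factor = (1 + 0.0345825)^92 ≈ 22.8240010496.
A ≈ 19,775 × 22.8240010496 ≈ 451,344.6208.

£451,344.62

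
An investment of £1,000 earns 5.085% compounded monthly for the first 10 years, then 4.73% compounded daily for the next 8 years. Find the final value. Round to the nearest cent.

After 10 years at 5.085%: 1,000 × 1.661009665 ≈ 1,661.0097.
Then 8 years at 4.73%: 1,661.0097 × 1.459911013 ≈ 2,424.9263.

£2,424.93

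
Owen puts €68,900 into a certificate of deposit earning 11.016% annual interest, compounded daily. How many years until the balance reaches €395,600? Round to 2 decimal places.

(1 + 0.000301808)^(365t) = 395,600/68,900 = 5.7417.
365t·ln(1 + 0.000301808) = ln(5.7417); 365t = 1.7477/0.000301763 ≈ 5791.7944.
t ≈ 15.8679 years.

15.87 years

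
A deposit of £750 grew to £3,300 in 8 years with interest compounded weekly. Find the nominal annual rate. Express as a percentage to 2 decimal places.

The 416-period growth factor is 3,300/750 = 4.4.
r/52 = 4.4^(1/416) − 1 ≈ 0.0035679, so r ≈ 52·0.0035679 = 18.55308%.

18.55%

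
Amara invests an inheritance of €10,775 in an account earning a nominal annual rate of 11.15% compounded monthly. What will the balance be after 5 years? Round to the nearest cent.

Periodic rate = 11.15%/12 = 0.00929167; periods = 12·5 = 60.
A = 10,775·(1 + 0.1115/12)^60 ≈ 10,775·1.7418118784 ≈ 18,768.0230.

€18,768.02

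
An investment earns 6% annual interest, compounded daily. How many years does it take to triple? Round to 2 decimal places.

(1 + 0.000164384)^(365t) = 3.
365t = ln 3 / ln(1 + 0.000164384) ≈ 1.0986/0.00016437 ≈ 6683.7740.
t ≈ 18.3117.

18.31 years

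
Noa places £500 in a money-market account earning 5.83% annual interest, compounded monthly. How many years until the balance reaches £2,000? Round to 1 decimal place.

23.8 years

(1 + 0.00485833)^(12t) = 2,000/500 = 4.
12t·ln(1 + 0.00485833) = ln(4); 12t = 1.3863/0.00484657 ≈ 286.0362.
t ≈ 23.8363 years.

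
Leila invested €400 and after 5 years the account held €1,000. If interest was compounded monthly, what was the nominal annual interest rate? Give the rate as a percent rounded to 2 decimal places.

18.47%

(1 + r/12)^60 = 1,000/400 = 2.5.
1 + r/12 = 2.5^(1/60) ≈ 1.015389, so r/12 ≈ 0.0153887.
r ≈ 12·0.0153887 = 18.46646%.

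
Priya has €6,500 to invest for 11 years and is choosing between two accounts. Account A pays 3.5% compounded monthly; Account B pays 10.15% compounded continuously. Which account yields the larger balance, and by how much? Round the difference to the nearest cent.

A: (1 + 0.035/12)^132 ≈ 1.468791026, so 6,500 × 1.468791026 ≈ 9,547.1417.
B: e^(0.1015·11) = e^1.1165 ≈ 3.0541459639, so 6,500 × 3.0541459639 ≈ 19,851.9488.
Difference ≈ 10,304.8071 in favor of B.

Account B, by €10,304.81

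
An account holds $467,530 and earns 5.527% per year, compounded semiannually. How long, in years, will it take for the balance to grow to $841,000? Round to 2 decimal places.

10.77 years

(1 + 0.027635)^(2t) = 841,000/467,530 = 1.7988.
2t·ln(1 + 0.027635) = ln(1.7988); 2t = 0.58713/0.02726 ≈ 21.5380.
t ≈ 10.7690 years.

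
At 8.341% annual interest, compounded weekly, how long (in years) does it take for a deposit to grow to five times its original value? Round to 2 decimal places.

(1 + 0.00160404)^(52t) = 5.
52t = ln 5 / ln(1 + 0.00160404) ≈ 1.6094/0.00160275 ≈ 1004.1707.
t ≈ 19.3110.

19.31 years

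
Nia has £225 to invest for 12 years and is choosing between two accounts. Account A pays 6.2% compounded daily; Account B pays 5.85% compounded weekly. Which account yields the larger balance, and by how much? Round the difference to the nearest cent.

Account A, by £19.62

A: (1 + 0.062/365)^4380 ≈ 2.10420309, so 225 × 2.10420309 ≈ 473.4457.
B: (1 + 0.001125)^624 ≈ 2.01698822, so 225 × 2.01698822 ≈ 453.8224.
Difference ≈ 19.6233 in favor of A.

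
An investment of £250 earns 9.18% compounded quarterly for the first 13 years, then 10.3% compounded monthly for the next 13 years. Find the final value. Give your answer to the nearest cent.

Phase 1: 250·(1 + 0.02295)^52 ≈ 813.5217.
Phase 2: 813.5217·(1 + 0.103/12)^156 ≈ 3,086.0856.

£3,086.09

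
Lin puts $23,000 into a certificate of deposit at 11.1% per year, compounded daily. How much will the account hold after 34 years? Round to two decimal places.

$1,001,165.88

Periodic rate = 11.1%/365 = 0.00030411; periods = 365·34 = 12410.
A = 23,000·(1 + 0.111/365)^12410 ≈ 23,000·43.52895119895 ≈ 1,001,165.8776.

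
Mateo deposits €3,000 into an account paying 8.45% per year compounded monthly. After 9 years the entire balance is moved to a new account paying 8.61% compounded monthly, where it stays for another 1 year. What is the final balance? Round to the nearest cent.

€6,974.35

After 9 years at 8.45%: 3,000 × 2.133651668 ≈ 6,400.9550.
Then 1 years at 8.61%: 6,400.9550 × 1.08958031 ≈ 6,974.3545.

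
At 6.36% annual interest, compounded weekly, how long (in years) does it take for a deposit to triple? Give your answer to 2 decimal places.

17.28 years

(1 + 0.00122308)^(52t) = 3.
52t = ln 3 / ln(1 + 0.00122308) ≈ 1.0986/0.00122233 ≈ 898.7857.
t ≈ 17.2843.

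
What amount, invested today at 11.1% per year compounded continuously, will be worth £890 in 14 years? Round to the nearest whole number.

£188

P = A·e^(−rt) = 890·e^(−1.554).
e^(−1.554) ≈ 0.211400678, so P ≈ 188.1466.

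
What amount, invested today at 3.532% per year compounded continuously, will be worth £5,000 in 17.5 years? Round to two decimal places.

£2,694.84

P = A·e^(−rt) = 5,000·e^(−0.6181).
e^(−0.6181) ≈ 0.5389675036, so P ≈ 2,694.8375.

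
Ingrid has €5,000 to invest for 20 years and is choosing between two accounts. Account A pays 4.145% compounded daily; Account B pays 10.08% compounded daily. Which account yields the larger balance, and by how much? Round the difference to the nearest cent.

A: (1 + 0.04145/365)^7300 ≈ 2.2909187369, so 5,000 × 2.2909187369 ≈ 11,454.5937.
B: (1 + 0.1008/365)^7300 ≈ 7.5061424414, so 5,000 × 7.5061424414 ≈ 37,530.7122.
Difference ≈ 26,076.1185 in favor of B.

Account B, by €26,076.12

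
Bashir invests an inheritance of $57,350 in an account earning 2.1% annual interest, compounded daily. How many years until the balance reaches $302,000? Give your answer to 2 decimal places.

79.11 years

We need (1 + 0.0000575342)^(365t) = 5.2659, so 365t = ln 5.2659 / ln 1.000058 ≈ 28875.0103.
t ≈ 28875.0103/365 = 79.1096 years.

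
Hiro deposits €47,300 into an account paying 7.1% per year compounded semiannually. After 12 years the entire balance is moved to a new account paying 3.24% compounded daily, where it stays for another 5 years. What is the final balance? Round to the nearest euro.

After 12 years at 7.1%: 47,300 × 2.30994945764 ≈ 109,260.6093.
Then 5 years at 3.24%: 109,260.6093 × 1.17585178726 ≈ 128,474.2828.

€128,474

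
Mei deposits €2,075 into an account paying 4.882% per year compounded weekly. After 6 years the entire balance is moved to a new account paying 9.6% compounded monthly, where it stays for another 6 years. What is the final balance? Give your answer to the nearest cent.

€4,935.49

Phase 1: 2,075·(1 + 0.04882/52)^312 ≈ 2,780.8141.
Phase 2: 2,780.8141·(1 + 0.008)^72 ≈ 4,935.4900.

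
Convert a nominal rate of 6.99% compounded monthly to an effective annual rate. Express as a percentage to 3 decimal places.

7.218%

EAR = (1 + 6.99%/12)^12 − 1 = (1 + 0.005825)^12 − 1.
(1 + 0.005825)^12 ≈ 1.072183, so EAR ≈ 7.21835%.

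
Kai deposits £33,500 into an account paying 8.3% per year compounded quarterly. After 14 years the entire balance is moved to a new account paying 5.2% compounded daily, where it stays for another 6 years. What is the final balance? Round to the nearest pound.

After 14 years at 8.3%: 33,500 × 3.15853549171 ≈ 105,810.9390.
Then 6 years at 5.2%: 105,810.9390 × 1.36612433393 ≈ 144,550.8985.

£144,551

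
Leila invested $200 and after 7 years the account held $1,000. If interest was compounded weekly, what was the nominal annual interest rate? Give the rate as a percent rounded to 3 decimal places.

(1 + r/52)^364 = 1,000/200 = 5.
1 + r/52 = 5^(1/364) ≈ 1.004431, so r/52 ≈ 0.00443132.
r ≈ 52·0.00443132 = 23.04288%.

23.043%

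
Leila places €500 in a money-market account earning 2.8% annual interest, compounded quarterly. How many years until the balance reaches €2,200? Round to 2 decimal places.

(1 + 0.007)^(4t) = 2,200/500 = 4.4.
4t·ln(1 + 0.007) = ln(4.4); 4t = 1.4816/0.00697561 ≈ 212.3977.
t ≈ 53.0994 years.

53.10 years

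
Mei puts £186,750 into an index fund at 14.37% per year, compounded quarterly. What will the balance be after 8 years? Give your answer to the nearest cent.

Growth factor = (1 + 0.035925)^32 ≈ 3.09389840853.
A ≈ 186,750 × 3.09389840853 ≈ 577,785.5278.

£577,785.53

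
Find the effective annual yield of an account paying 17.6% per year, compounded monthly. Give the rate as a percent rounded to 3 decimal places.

EAR = (1 + 17.6%/12)^12 − 1 = (1 + 0.0146667)^12 − 1.
(1 + 0.0146667)^12 ≈ 1.190915, so EAR ≈ 19.09149%.

19.091%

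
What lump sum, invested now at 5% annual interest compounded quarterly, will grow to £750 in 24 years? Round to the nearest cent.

£227.58

Periodic rate = 5%/4 = 0.0125; 96 periods.
P = 750/(1 + 0.0125)^96 ≈ 750/3.29551324 ≈ 227.5822.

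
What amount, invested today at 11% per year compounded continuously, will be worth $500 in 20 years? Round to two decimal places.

$55.40

P = A·e^(−rt) = 500·e^(−2.2).
e^(−2.2) ≈ 0.110803158, so P ≈ 55.4016.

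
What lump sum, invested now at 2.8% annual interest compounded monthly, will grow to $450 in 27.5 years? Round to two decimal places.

$208.54

Periodic rate = 2.8%/12 = 0.00233333; 330 periods.
P = 450/(1 + 0.028/12)^330 ≈ 450/2.15782995 ≈ 208.5428.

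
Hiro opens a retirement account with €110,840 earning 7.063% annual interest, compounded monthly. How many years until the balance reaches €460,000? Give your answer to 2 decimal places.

20.21 years

We need (1 + 0.00588583)^(12t) = 4.1501, so 12t = ln 4.1501 / ln 1.005886 ≈ 242.5014.
t ≈ 242.5014/12 = 20.2085 years.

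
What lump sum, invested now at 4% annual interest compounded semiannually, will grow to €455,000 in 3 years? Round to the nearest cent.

€404,026.98

Growth factor = (1 + 0.02)^6 ≈ 1.12616241926.
P = 455,000/1.12616241926 ≈ 404,026.9789.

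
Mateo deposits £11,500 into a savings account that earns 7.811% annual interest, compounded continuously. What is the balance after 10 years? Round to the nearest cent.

£25,114.54

A = P·e^(rt) = 11,500·e^(0.07811·10) = 11,500·e^0.7811.
e^0.7811 ≈ 2.1838732053, so A ≈ 25,114.5419.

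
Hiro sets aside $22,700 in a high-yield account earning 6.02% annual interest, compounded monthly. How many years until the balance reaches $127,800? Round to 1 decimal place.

28.8 years

We need (1 + 0.00501667)^(12t) = 5.63, so 12t = ln 5.63 / ln 1.005017 ≈ 345.3354.
t ≈ 345.3354/12 = 28.7780 years.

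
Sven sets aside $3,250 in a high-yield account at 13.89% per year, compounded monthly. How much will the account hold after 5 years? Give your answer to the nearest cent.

$6,482.89

Periodic rate = 13.89%/12 = 0.011575; periods = 12·5 = 60.
A = 3,250·(1 + 0.011575)^60 ≈ 3,250·1.994735242 ≈ 6,482.8895.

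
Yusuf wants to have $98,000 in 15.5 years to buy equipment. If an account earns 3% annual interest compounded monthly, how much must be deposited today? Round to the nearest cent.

$61,592.97

Periodic rate = 3%/12 = 0.0025; 186 periods.
P = 98,000/(1 + 0.0025)^186 ≈ 98,000/1.591090638 ≈ 61,592.9713.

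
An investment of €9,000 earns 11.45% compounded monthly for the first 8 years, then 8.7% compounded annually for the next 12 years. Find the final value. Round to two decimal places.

€60,943.15

Phase 1: 9,000·(1 + 0.1145/12)^96 ≈ 22,395.9938.
Phase 2: 22,395.9938·(1 + 0.087)^12 ≈ 60,943.1458.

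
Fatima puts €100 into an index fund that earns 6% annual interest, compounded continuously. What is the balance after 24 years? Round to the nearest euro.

A = P·e^(rt) = 100·e^(0.06·24) = 100·e^1.44.
e^1.44 ≈ 4.22069582, so A ≈ 422.0696.

€422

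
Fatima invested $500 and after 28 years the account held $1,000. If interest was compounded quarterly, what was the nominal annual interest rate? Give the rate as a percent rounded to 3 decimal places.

(1 + r/4)^112 = 1,000/500 = 2.
1 + r/4 = 2^(1/112) ≈ 1.006208, so r/4 ≈ 0.006208.
r ≈ 4·0.006208 = 2.48320%.

2.483%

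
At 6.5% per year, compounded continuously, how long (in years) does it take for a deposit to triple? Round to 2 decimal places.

e^(0.065t) = 3, so 0.065t = ln 3 ≈ 1.0986.
t ≈ 1.0986/0.065 ≈ 16.9017.

16.90 years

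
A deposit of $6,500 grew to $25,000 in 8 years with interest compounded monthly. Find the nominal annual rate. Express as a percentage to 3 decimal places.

The 96-period growth factor is 25,000/6,500 = 3.84615.
r/12 = 3.84615^(1/96) − 1 ≈ 0.0141309, so r ≈ 12·0.0141309 = 16.95711%.

16.957%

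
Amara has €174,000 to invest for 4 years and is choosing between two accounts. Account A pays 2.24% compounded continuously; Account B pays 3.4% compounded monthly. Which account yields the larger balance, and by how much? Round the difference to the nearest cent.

Account A growth factor: e^(0.0224·4) = e^0.0896 ≈ 1.09373670151; balance ≈ 190,310.1861.
Account B growth factor: (1 + 0.034/12)^48 ≈ 1.14546159613; balance ≈ 199,310.3177.
Account B is larger by 9,000.1317.

Account B, by €9,000.13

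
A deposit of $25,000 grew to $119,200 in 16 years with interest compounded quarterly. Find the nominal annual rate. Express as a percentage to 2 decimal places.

9.88%

The 64-period growth factor is 119,200/25,000 = 4.768.
r/4 = 4.768^(1/64) − 1 ≈ 0.0247054, so r ≈ 4·0.0247054 = 9.88214%.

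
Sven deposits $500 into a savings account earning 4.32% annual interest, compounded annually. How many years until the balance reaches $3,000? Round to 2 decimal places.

42.37 years

We need (1 + 0.0432)^t = 6, so t = ln 6 / ln 1.0432 ≈ 42.3655.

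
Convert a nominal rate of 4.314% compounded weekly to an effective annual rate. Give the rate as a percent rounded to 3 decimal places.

4.407%

One year is 52 periods at 0.000829615 each: (1 + 0.000829615)^52 ≈ 1.044065.
EAR = 1.044065 − 1 ≈ 4.40654%.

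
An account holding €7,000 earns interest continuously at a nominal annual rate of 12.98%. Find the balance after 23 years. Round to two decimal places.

€138,560.93

A = P·e^(rt) = 7,000·e^(0.1298·23) = 7,000·e^2.9854.
e^2.9854 ≈ 19.7944184204, so A ≈ 138,560.9289.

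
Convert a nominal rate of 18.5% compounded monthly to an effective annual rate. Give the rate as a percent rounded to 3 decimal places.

EAR = (1 + 18.5%/12)^12 − 1 = (1 + 0.0154167)^12 − 1.
(1 + 0.0154167)^12 ≈ 1.201521, so EAR ≈ 20.15212%.

20.152%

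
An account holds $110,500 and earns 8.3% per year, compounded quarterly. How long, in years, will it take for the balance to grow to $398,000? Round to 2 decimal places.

15.60 years

(1 + 0.02075)^(4t) = 398,000/110,500 = 3.6018.
4t·ln(1 + 0.02075) = ln(3.6018); 4t = 1.2814/0.0205377 ≈ 62.3945.
t ≈ 15.5986 years.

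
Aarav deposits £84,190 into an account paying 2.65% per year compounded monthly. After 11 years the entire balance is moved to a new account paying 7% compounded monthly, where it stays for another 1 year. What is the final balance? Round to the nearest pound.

£120,790

Phase 1: 84,190·(1 + 0.0265/12)^132 ≈ 112,646.5182.
Phase 2: 112,646.5182·(1 + 0.07/12)^12 ≈ 120,789.7441.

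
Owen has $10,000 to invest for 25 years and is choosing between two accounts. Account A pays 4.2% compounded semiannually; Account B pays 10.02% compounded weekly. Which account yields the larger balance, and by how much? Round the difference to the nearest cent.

A: (1 + 0.021)^50 ≈ 2.8267480702, so 10,000 × 2.8267480702 ≈ 28,267.4807.
B: (1 + 0.1002/52)^1300 ≈ 12.2140829328, so 10,000 × 12.2140829328 ≈ 122,140.8293.
Difference ≈ 93,873.3486 in favor of B.

Account B, by $93,873.35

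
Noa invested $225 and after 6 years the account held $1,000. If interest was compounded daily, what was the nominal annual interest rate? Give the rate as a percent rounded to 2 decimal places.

24.87%

The 2190-period growth factor is 1,000/225 = 4.44444.
r/365 = 4.44444^(1/2190) − 1 ≈ 0.000681353, so r ≈ 365·0.000681353 = 24.86938%.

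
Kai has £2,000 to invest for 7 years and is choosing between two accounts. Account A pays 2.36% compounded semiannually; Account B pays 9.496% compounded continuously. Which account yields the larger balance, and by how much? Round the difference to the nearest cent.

Account A growth factor: (1 + 0.0118)^14 ≈ 1.178488777; balance ≈ 2,356.9776.
Account B growth factor: e^(0.09496·7) = e^0.66472 ≈ 1.94394614; balance ≈ 3,887.8923.
Account B is larger by 1,530.9147.

Account B, by £1,530.91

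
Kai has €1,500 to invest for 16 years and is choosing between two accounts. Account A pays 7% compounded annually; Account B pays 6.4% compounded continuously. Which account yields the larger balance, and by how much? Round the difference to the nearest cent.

A: (1 + 0.07)^16 ≈ 2.952163749, so 1,500 × 2.952163749 ≈ 4,428.2456.
B: e^(0.064·16) = e^1.024 ≈ 2.784309758, so 1,500 × 2.784309758 ≈ 4,176.4646.
Difference ≈ 251.7810 in favor of A.

Account A, by €251.78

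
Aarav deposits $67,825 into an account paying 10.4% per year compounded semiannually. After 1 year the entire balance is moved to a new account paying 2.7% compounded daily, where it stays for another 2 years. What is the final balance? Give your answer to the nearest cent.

Phase 1: 67,825·(1 + 0.052)^2 ≈ 75,062.1988.
Phase 2: 75,062.1988·(1 + 0.027/365)^730 ≈ 79,226.8368.

$79,226.84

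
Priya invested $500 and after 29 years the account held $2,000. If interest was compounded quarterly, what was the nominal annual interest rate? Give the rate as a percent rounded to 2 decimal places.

4.81%

The 116-period growth factor is 2,000/500 = 4.
r/4 = 4^(1/116) − 1 ≈ 0.0120225, so r ≈ 4·0.0120225 = 4.80900%.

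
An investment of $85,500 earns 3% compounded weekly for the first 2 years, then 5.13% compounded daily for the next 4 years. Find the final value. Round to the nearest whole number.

$111,462

Phase 1: 85,500·(1 + 0.03/52)^104 ≈ 90,785.4540.
Phase 2: 90,785.4540·(1 + 0.0513/365)^1460 ≈ 111,462.1037.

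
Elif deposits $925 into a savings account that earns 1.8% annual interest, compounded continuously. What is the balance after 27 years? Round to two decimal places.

$1,503.86

A = P·e^(rt) = 925·e^(0.018·27) = 925·e^0.486.
e^0.486 ≈ 1.625799996, so A ≈ 1,503.8650.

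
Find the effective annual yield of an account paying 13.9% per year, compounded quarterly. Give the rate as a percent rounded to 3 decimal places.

One year is 4 periods at 0.03475 each: (1 + 0.03475)^4 ≈ 1.146415.
EAR = 1.146415 − 1 ≈ 14.64147%.

14.641%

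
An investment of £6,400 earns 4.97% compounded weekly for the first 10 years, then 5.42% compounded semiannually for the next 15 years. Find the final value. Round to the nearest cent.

Phase 1: 6,400·(1 + 0.0497/52)^520 ≈ 10,517.7114.
Phase 2: 10,517.7114·(1 + 0.0271)^30 ≈ 23,458.6559.

£23,458.66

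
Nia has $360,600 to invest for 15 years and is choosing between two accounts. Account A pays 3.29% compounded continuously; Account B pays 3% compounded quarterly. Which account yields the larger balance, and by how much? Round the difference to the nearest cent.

Account A growth factor: e^(0.0329·15) = e^0.4935 ≈ 1.63803933634; balance ≈ 590,676.9847.
Account B growth factor: (1 + 0.0075)^60 ≈ 1.56568102694; balance ≈ 564,584.5783.
Account A is larger by 26,092.4064.

Account A, by $26,092.41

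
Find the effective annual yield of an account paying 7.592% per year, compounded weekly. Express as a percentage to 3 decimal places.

One year is 52 periods at 0.00146 each: (1 + 0.00146)^52 ≈ 1.078817.
EAR = 1.078817 − 1 ≈ 7.88165%.

7.882%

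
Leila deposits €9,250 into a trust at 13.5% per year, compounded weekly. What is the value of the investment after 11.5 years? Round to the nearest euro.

Growth factor = (1 + 0.135/52)^598 ≈ 4.7137709629.
A ≈ 9,250 × 4.7137709629 ≈ 43,602.3814.

€43,602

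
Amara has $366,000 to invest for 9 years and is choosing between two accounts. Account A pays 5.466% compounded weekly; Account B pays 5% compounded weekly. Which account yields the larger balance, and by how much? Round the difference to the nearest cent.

Account A growth factor: (1 + 0.05466/52)^468 ≈ 1.6350634791; balance ≈ 598,433.2333.
Account B growth factor: (1 + 0.05/52)^468 ≈ 1.56797314118; balance ≈ 573,878.1697.
Account A is larger by 24,555.0637.

Account A, by $24,555.06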